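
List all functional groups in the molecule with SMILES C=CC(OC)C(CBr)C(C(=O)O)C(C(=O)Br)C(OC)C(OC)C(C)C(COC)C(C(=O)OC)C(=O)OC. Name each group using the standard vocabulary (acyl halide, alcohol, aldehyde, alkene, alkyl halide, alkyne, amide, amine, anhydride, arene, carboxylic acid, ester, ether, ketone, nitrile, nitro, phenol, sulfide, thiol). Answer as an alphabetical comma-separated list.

C=C double bond → alkene.
pendant –OCH3: C–O–C with sp³ C, no adjacent C=O → ether.
pendant –CH2X: halogen on sp³ carbon → alkyl halide.
pendant –COOH: carbonyl C bonded to C and –OH → carboxylic acid.
pendant –C(=O)X: carbonyl C bonded to C and halogen → acyl halide.
pendant –OCH3: C–O–C with sp³ C, no adjacent C=O → ether.
pendant –OCH3: C–O–C with sp³ C, no adjacent C=O → ether.
pendant –CH2OCH3: C–O–C linkage → ether.
pendant –COOCH3: carbonyl C bonded to C and –OCH3 → ester.
–C(=O)OCH3: carbonyl C bonded to C and to –OCH3 → ester (not ketone + ether).

acyl halide, alkene, alkyl halide, carboxylic acid, ester, ether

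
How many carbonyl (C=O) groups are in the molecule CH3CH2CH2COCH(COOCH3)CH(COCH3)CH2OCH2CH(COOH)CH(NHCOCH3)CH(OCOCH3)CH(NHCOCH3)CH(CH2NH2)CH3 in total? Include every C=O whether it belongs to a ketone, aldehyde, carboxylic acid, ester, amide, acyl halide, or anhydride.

7

CO: ketone, 1 C=O (running total 1).
CH(COOCH3): ester, 1 C=O (running total 2).
CH(COCH3): ketone, 1 C=O (running total 3).
CH(COOH): carboxylic acid, 1 C=O (running total 4).
CH(NHCOCH3): amide, 1 C=O (running total 5).
CH(OCOCH3): ester, 1 C=O (running total 6).
CH(NHCOCH3): amide, 1 C=O (running total 7).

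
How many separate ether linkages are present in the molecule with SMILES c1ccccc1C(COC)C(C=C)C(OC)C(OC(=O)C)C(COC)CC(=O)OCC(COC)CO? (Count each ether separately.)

Working along the chain:
  C6H5: C6H5– phenyl ring → arene.
  CH(CH2OCH3): pendant –CH2OCH3: C–O–C linkage → ether.
  CH(CH=CH2): pendant –CH=CH2: C=C double bond → alkene.
  CH(OCH3): pendant –OCH3: C–O–C with sp³ C, no adjacent C=O → ether.
  CH(OCOCH3): pendant –OC(=O)CH3: an acyloxy group → ester.
  CH(CH2OCH3): pendant –CH2OCH3: C–O–C linkage → ether.
  CH2COOCH2: –C(=O)–O–C with C on the carbonyl side → ester.
  CH(CH2OCH3): pendant –CH2OCH3: C–O–C linkage → ether.
  CH2OH: –OH on an sp³ carbon → alcohol.
Ether appears at: CH(CH2OCH3), CH(OCH3), CH(CH2OCH3), CH(CH2OCH3) → 4.

4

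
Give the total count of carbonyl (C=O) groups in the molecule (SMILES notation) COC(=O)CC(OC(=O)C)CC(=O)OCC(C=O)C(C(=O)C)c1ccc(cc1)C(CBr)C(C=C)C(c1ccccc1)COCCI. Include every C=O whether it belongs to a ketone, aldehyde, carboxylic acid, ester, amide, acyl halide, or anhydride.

5

CH3OOC: ester, 1 C=O (running total 1).
CH(OCOCH3): ester, 1 C=O (running total 2).
CH2COOCH2: ester, 1 C=O (running total 3).
CH(CHO): aldehyde, 1 C=O (running total 4).
CH(COCH3): ketone, 1 C=O (running total 5).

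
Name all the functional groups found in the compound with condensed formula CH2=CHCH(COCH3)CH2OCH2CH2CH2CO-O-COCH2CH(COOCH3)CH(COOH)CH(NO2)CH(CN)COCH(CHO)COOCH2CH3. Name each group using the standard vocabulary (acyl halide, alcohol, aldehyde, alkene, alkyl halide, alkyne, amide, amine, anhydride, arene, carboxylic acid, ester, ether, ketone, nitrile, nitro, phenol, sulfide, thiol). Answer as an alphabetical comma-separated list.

aldehyde, alkene, anhydride, carboxylic acid, ester, ether, ketone, nitrile, nitro

C=C double bond → alkene.
pendant –COCH3: carbonyl C bonded to two carbons → ketone.
C–O–C with sp³ carbons on both sides and no adjacent C=O → ether.
two acyl groups sharing one oxygen, –C(=O)–O–C(=O)– → anhydride.
pendant –COOCH3: carbonyl C bonded to C and –OCH3 → ester.
pendant –COOH: carbonyl C bonded to C and –OH → carboxylic acid.
–NO2 on an sp³ carbon → nitro (the N=O is not a carbonyl).
pendant –C≡N: nitrile.
–C(=O)– with carbon on both sides → ketone.
pendant –CHO: carbonyl C bonded to C and H → aldehyde.
–C(=O)OCH2CH3: carbonyl C bonded to C and to –OEt → ester.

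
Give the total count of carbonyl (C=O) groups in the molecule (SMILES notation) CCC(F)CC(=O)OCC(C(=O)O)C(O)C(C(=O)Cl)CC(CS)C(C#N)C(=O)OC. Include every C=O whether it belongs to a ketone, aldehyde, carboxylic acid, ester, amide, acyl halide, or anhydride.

4

CH2COOCH2: ester, 1 C=O (running total 1).
CH(COOH): carboxylic acid, 1 C=O (running total 2).
CH(COCl): acyl halide, 1 C=O (running total 3).
COOCH3: ester, 1 C=O (running total 4).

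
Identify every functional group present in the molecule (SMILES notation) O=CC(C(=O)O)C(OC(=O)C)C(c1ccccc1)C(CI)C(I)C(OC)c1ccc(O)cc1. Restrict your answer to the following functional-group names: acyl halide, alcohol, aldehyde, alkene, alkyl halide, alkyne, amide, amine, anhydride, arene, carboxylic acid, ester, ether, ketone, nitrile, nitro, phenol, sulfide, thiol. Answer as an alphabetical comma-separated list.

aldehyde, alkyl halide, arene, carboxylic acid, ester, ether, phenol

terminal –CHO: carbonyl C bonded to H and C → aldehyde.
pendant –COOH: carbonyl C bonded to C and –OH → carboxylic acid.
pendant –OC(=O)CH3: an acyloxy group → ester.
pendant –C6H5: benzene ring → arene.
pendant –CH2X: halogen on sp³ carbon → alkyl halide.
halogen on an sp³ carbon → alkyl halide.
pendant –OCH3: C–O–C with sp³ C, no adjacent C=O → ether.
–OH attached directly to an aromatic ring → phenol (not alcohol); the ring itself is an arene.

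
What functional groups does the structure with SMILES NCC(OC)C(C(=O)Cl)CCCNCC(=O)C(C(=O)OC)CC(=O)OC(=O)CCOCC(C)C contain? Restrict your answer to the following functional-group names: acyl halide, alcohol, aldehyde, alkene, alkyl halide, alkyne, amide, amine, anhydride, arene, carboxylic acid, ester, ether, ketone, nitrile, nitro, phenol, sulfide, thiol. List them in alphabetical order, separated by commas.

–NH2 on an sp³ carbon with no adjacent C=O → amine.
pendant –OCH3: C–O–C with sp³ C, no adjacent C=O → ether.
pendant –C(=O)X: carbonyl C bonded to C and halogen → acyl halide.
C–N–C with sp³ carbons and no adjacent C=O → amine (secondary).
–C(=O)– with carbon on both sides → ketone.
pendant –COOCH3: carbonyl C bonded to C and –OCH3 → ester.
two acyl groups sharing one oxygen, –C(=O)–O–C(=O)– → anhydride.
C–O–C with sp³ carbons on both sides and no adjacent C=O → ether.

acyl halide, amine, anhydride, ester, ether, ketone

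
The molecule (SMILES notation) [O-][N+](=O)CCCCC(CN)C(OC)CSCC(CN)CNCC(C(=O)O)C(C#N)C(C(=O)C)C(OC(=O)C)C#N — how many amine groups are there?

3

Reading the structure from left to right:
  O2NCH2: –NO2 on carbon → nitro group.
  CH(CH2NH2): pendant –CH2NH2: N on sp³ C, no adjacent C=O → amine.
  CH(OCH3): pendant –OCH3: C–O–C with sp³ C, no adjacent C=O → ether.
  CH2SCH2: C–S–C linkage → sulfide (thioether).
  CH(CH2NH2): pendant –CH2NH2: N on sp³ C, no adjacent C=O → amine.
  CH2NHCH2: C–N–C with sp³ carbons and no adjacent C=O → amine (secondary).
  CH(COOH): pendant –COOH: carbonyl C bonded to C and –OH → carboxylic acid.
  CH(CN): pendant –C≡N: nitrile.
  CH(COCH3): pendant –COCH3: carbonyl C bonded to two carbons → ketone.
  CH(OCOCH3): pendant –OC(=O)CH3: an acyloxy group → ester.
  CN: –C≡N: carbon triple-bonded to nitrogen → nitrile.
Amine appears at: CH(CH2NH2), CH(CH2NH2), CH2NHCH2 → 3.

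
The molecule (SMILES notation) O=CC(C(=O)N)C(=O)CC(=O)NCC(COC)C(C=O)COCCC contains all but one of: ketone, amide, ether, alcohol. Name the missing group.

alcohol

ether: present (CH(CH2OCH3) — pendant –CH2OCH3: C–O–C linkage → ether).
amide: present (CH(CONH2) — pendant –CONH2: carbonyl C bonded to C and N → amide).
ketone: present (CO — –C(=O)– with carbon on both sides → ketone).
alcohol: no segment matches this pattern.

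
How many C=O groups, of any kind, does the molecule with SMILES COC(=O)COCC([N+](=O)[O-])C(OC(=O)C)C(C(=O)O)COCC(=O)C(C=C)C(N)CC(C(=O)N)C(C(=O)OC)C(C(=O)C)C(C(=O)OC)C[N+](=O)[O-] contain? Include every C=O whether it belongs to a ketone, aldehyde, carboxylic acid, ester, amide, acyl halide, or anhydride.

CH3OOC: ester, 1 C=O (running total 1).
CH(OCOCH3): ester, 1 C=O (running total 2).
CH(COOH): carboxylic acid, 1 C=O (running total 3).
CO: ketone, 1 C=O (running total 4).
CH(CONH2): amide, 1 C=O (running total 5).
CH(COOCH3): ester, 1 C=O (running total 6).
CH(COCH3): ketone, 1 C=O (running total 7).
CH(COOCH3): ester, 1 C=O (running total 8).

8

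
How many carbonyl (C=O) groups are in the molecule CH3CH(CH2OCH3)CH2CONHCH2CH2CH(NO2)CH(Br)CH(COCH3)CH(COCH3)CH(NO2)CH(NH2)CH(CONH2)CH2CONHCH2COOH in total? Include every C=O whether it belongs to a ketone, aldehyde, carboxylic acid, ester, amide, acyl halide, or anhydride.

6

CH2CONHCH2: amide, 1 C=O (running total 1).
CH(COCH3): ketone, 1 C=O (running total 2).
CH(COCH3): ketone, 1 C=O (running total 3).
CH(CONH2): amide, 1 C=O (running total 4).
CH2CONHCH2: amide, 1 C=O (running total 5).
COOH: carboxylic acid, 1 C=O (running total 6).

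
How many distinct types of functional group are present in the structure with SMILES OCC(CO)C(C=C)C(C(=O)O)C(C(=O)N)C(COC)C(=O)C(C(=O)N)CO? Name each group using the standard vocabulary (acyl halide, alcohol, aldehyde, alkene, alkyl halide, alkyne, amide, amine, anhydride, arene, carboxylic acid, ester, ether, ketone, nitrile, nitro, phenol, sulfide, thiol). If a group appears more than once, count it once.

6

Working along the chain:
  HOCH2: HO– on an sp³ carbon → alcohol.
  CH(CH2OH): pendant –CH2OH on an sp³ backbone C → alcohol.
  CH(CH=CH2): pendant –CH=CH2: C=C double bond → alkene.
  CH(COOH): pendant –COOH: carbonyl C bonded to C and –OH → carboxylic acid.
  CH(CONH2): pendant –CONH2: carbonyl C bonded to C and N → amide.
  CH(CH2OCH3): pendant –CH2OCH3: C–O–C linkage → ether.
  CO: –C(=O)– with carbon on both sides → ketone.
  CH(CONH2): pendant –CONH2: carbonyl C bonded to C and N → amide.
  CH2OH: –OH on an sp³ carbon → alcohol.
Distinct types present: alcohol, alkene, amide, carboxylic acid, ether, ketone.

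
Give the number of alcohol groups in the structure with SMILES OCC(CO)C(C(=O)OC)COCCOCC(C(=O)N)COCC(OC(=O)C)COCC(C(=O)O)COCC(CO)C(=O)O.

3

Working along the chain:
  HOCH2: HO– on an sp³ carbon → alcohol.
  CH(CH2OH): pendant –CH2OH on an sp³ backbone C → alcohol.
  CH(COOCH3): pendant –COOCH3: carbonyl C bonded to C and –OCH3 → ester.
  CH2OCH2: C–O–C with sp³ carbons on both sides and no adjacent C=O → ether.
  CH2OCH2: C–O–C with sp³ carbons on both sides and no adjacent C=O → ether.
  CH(CONH2): pendant –CONH2: carbonyl C bonded to C and N → amide.
  CH2OCH2: C–O–C with sp³ carbons on both sides and no adjacent C=O → ether.
  CH(OCOCH3): pendant –OC(=O)CH3: an acyloxy group → ester.
  CH2OCH2: C–O–C with sp³ carbons on both sides and no adjacent C=O → ether.
  CH(COOH): pendant –COOH: carbonyl C bonded to C and –OH → carboxylic acid.
  CH2OCH2: C–O–C with sp³ carbons on both sides and no adjacent C=O → ether.
  CH(CH2OH): pendant –CH2OH on an sp³ backbone C → alcohol.
  COOH: –COOH: carbonyl C bonded to –OH and C → carboxylic acid (the –OH is not a separate alcohol).
Alcohol appears at: HOCH2, CH(CH2OH), CH(CH2OH) → 3.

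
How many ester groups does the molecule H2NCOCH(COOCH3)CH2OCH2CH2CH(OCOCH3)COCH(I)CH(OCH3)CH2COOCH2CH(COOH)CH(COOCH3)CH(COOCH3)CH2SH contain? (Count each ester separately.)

Working along the chain:
  H2NCO: –C(=O)NH2: carbonyl C bonded to C and to N → amide (the N is not a separate amine).
  CH(COOCH3): pendant –COOCH3: carbonyl C bonded to C and –OCH3 → ester.
  CH2OCH2: C–O–C with sp³ carbons on both sides and no adjacent C=O → ether.
  CH(OCOCH3): pendant –OC(=O)CH3: an acyloxy group → ester.
  CO: –C(=O)– with carbon on both sides → ketone.
  CH(I): halogen on an sp³ carbon → alkyl halide.
  CH(OCH3): pendant –OCH3: C–O–C with sp³ C, no adjacent C=O → ether.
  CH2COOCH2: –C(=O)–O–C with C on the carbonyl side → ester.
  CH(COOH): pendant –COOH: carbonyl C bonded to C and –OH → carboxylic acid.
  CH(COOCH3): pendant –COOCH3: carbonyl C bonded to C and –OCH3 → ester.
  CH(COOCH3): pendant –COOCH3: carbonyl C bonded to C and –OCH3 → ester.
  CH2SH: –SH on an sp³ carbon → thiol.
Ester appears at: CH(COOCH3), CH(OCOCH3), CH2COOCH2, CH(COOCH3), CH(COOCH3) → 5.

5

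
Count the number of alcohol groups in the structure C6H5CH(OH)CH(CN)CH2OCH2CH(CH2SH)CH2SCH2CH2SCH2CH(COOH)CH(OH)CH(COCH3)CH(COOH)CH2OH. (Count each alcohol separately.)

3

C6H5– phenyl ring → arene.
–OH on an sp³ carbon → alcohol (secondary).
pendant –C≡N: nitrile.
C–O–C with sp³ carbons on both sides and no adjacent C=O → ether.
pendant –CH2SH → thiol.
C–S–C linkage → sulfide (thioether).
C–S–C linkage → sulfide (thioether).
pendant –COOH: carbonyl C bonded to C and –OH → carboxylic acid.
–OH on an sp³ carbon → alcohol (secondary).
pendant –COCH3: carbonyl C bonded to two carbons → ketone.
pendant –COOH: carbonyl C bonded to C and –OH → carboxylic acid.
–OH on an sp³ carbon → alcohol.
Alcohol appears at: CH(OH), CH(OH), CH2OH → 3.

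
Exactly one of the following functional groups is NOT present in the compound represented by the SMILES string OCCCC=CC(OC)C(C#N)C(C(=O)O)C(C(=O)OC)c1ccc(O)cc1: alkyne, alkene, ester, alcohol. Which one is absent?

ester: present (CH(COOCH3) — pendant –COOCH3: carbonyl C bonded to C and –OCH3 → ester).
alkene: present (CH=CH — C=C double bond → alkene).
alcohol: present (HOCH2 — HO– on an sp³ carbon → alcohol).
alkyne: absent. In CH(CN), the triple bond is C≡N, not C≡C, so it is a nitrile.

alkyne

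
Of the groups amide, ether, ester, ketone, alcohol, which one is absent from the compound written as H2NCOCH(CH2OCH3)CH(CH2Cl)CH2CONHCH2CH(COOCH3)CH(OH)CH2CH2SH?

ketone

ether: present (CH(CH2OCH3) — pendant –CH2OCH3: C–O–C linkage → ether).
alcohol: present (CH(OH) — –OH on an sp³ carbon → alcohol (secondary)).
amide: present (H2NCO — –C(=O)NH2: carbonyl C bonded to C and to N → amide (the N is not a separate amine)).
ester: present (CH(COOCH3) — pendant –COOCH3: carbonyl C bonded to C and –OCH3 → ester).
ketone: absent. In CH(COOCH3), the C=O is bonded to an –O–C group, which defines an ester, not a ketone. In each of H2NCO and CH2CONHCH2, the C=O is bonded to nitrogen, which defines an amide, not a ketone.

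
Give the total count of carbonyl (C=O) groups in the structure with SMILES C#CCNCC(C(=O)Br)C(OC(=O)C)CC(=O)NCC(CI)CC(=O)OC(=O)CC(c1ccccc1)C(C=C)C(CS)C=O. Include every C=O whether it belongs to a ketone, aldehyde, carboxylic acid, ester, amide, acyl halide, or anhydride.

6

CH(COBr): acyl halide, 1 C=O (running total 1).
CH(OCOCH3): ester, 1 C=O (running total 2).
CH2CONHCH2: amide, 1 C=O (running total 3).
CH2CO-O-COCH2: anhydride, 2 C=O (running total 5).
CHO: aldehyde, 1 C=O (running total 6).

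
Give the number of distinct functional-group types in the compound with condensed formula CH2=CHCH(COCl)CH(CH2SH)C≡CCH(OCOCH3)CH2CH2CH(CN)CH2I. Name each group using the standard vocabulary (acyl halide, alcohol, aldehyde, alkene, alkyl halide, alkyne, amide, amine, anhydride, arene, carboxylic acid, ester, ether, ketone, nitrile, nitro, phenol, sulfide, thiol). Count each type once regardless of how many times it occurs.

Reading the structure from left to right:
  CH2=CH: C=C double bond → alkene.
  CH(COCl): pendant –C(=O)X: carbonyl C bonded to C and halogen → acyl halide.
  CH(CH2SH): pendant –CH2SH → thiol.
  C≡C: C≡C triple bond → alkyne.
  CH(OCOCH3): pendant –OC(=O)CH3: an acyloxy group → ester.
  CH(CN): pendant –C≡N: nitrile.
  CH2I: halogen on an sp³ carbon → alkyl halide.
Distinct types present: acyl halide, alkene, alkyl halide, alkyne, ester, nitrile, thiol.

7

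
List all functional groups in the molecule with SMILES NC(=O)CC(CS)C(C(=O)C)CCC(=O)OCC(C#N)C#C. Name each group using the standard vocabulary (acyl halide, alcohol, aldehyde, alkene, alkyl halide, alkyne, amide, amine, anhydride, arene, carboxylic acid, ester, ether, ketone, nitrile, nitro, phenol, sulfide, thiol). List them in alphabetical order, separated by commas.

Working along the chain:
  H2NCO: –C(=O)NH2: carbonyl C bonded to C and to N → amide (the N is not a separate amine).
  CH(CH2SH): pendant –CH2SH → thiol.
  CH(COCH3): pendant –COCH3: carbonyl C bonded to two carbons → ketone.
  CH2COOCH2: –C(=O)–O–C with C on the carbonyl side → ester.
  CH(CN): pendant –C≡N: nitrile.
  C≡CH: C≡C triple bond → alkyne.

alkyne, amide, ester, ketone, nitrile, thiol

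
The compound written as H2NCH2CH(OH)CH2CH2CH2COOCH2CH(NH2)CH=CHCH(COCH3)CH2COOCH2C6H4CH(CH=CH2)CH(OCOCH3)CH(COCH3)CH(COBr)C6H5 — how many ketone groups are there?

–NH2 on an sp³ carbon with no adjacent C=O → amine.
–OH on an sp³ carbon → alcohol (secondary).
–C(=O)–O–C with C on the carbonyl side → ester.
–NH2 on an sp³ carbon with no adjacent C=O → amine.
C=C double bond → alkene.
pendant –COCH3: carbonyl C bonded to two carbons → ketone.
–C(=O)–O–C with C on the carbonyl side → ester.
para-disubstituted benzene ring → arene.
pendant –CH=CH2: C=C double bond → alkene.
pendant –OC(=O)CH3: an acyloxy group → ester.
pendant –COCH3: carbonyl C bonded to two carbons → ketone.
pendant –C(=O)X: carbonyl C bonded to C and halogen → acyl halide.
–C6H5 phenyl ring → arene.
Ketone appears at: CH(COCH3), CH(COCH3) → 2.

2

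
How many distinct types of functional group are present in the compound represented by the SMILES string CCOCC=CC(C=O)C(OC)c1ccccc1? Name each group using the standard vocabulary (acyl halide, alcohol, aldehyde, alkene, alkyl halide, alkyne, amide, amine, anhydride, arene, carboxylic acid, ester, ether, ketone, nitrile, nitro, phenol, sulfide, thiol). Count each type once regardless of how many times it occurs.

Working along the chain:
  CH2OCH2: C–O–C with sp³ carbons on both sides and no adjacent C=O → ether.
  CH=CH: C=C double bond → alkene.
  CH(CHO): pendant –CHO: carbonyl C bonded to C and H → aldehyde.
  CH(OCH3): pendant –OCH3: C–O–C with sp³ C, no adjacent C=O → ether.
  C6H5: –C6H5 phenyl ring → arene.
Distinct types present: aldehyde, alkene, arene, ether.

4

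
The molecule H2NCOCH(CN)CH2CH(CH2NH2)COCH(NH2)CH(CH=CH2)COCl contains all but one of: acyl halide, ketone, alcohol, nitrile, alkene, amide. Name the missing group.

nitrile: present (CH(CN) — pendant –C≡N: nitrile).
acyl halide: present (COCl — –C(=O)Cl: carbonyl C bonded to C and to a halogen → acyl halide (not alkyl halide)).
alkene: present (CH(CH=CH2) — pendant –CH=CH2: C=C double bond → alkene).
amide: present (H2NCO — –C(=O)NH2: carbonyl C bonded to C and to N → amide (the N is not a separate amine)).
ketone: present (CO — –C(=O)– with carbon on both sides → ketone).
alcohol: no segment matches this pattern.

alcohol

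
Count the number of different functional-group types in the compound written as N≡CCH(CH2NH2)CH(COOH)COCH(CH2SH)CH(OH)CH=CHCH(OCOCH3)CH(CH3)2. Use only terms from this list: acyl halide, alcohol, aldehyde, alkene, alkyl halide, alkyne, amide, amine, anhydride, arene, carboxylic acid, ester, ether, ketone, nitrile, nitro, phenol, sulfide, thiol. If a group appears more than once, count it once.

Reading the structure from left to right:
  N≡C: N≡C–: carbon triple-bonded to nitrogen → nitrile.
  CH(CH2NH2): pendant –CH2NH2: N on sp³ C, no adjacent C=O → amine.
  CH(COOH): pendant –COOH: carbonyl C bonded to C and –OH → carboxylic acid.
  CO: –C(=O)– with carbon on both sides → ketone.
  CH(CH2SH): pendant –CH2SH → thiol.
  CH(OH): –OH on an sp³ carbon → alcohol (secondary).
  CH=CH: C=C double bond → alkene.
  CH(OCOCH3): pendant –OC(=O)CH3: an acyloxy group → ester.
Distinct types present: alcohol, alkene, amine, carboxylic acid, ester, ketone, nitrile, thiol.

8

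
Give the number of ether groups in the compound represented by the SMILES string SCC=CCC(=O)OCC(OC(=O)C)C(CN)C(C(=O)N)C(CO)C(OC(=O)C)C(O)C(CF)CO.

0

–SH on an sp³ carbon → thiol.
C=C double bond → alkene.
–C(=O)–O–C with C on the carbonyl side → ester.
pendant –OC(=O)CH3: an acyloxy group → ester.
pendant –CH2NH2: N on sp³ C, no adjacent C=O → amine.
pendant –CONH2: carbonyl C bonded to C and N → amide.
pendant –CH2OH on an sp³ backbone C → alcohol.
pendant –OC(=O)CH3: an acyloxy group → ester.
–OH on an sp³ carbon → alcohol (secondary).
pendant –CH2X: halogen on sp³ carbon → alkyl halide.
–OH on an sp³ carbon → alcohol.
No segment is a ether: CH2COOCH2 is ester, not ether; CH(OCOCH3) is ester, not ether; CH(CH2OH) is alcohol, not ether. → 0.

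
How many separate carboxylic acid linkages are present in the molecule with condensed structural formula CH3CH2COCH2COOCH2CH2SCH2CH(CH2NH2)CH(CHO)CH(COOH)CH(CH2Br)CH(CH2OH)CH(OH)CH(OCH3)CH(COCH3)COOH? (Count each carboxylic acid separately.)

2

Reading the structure from left to right:
  CO: –C(=O)– with carbon on both sides → ketone.
  CH2COOCH2: –C(=O)–O–C with C on the carbonyl side → ester.
  CH2SCH2: C–S–C linkage → sulfide (thioether).
  CH(CH2NH2): pendant –CH2NH2: N on sp³ C, no adjacent C=O → amine.
  CH(CHO): pendant –CHO: carbonyl C bonded to C and H → aldehyde.
  CH(COOH): pendant –COOH: carbonyl C bonded to C and –OH → carboxylic acid.
  CH(CH2Br): pendant –CH2X: halogen on sp³ carbon → alkyl halide.
  CH(CH2OH): pendant –CH2OH on an sp³ backbone C → alcohol.
  CH(OH): –OH on an sp³ carbon → alcohol (secondary).
  CH(OCH3): pendant –OCH3: C–O–C with sp³ C, no adjacent C=O → ether.
  CH(COCH3): pendant –COCH3: carbonyl C bonded to two carbons → ketone.
  COOH: –COOH: carbonyl C bonded to –OH and C → carboxylic acid (the –OH is not a separate alcohol).
Carboxylic acid appears at: CH(COOH), COOH → 2.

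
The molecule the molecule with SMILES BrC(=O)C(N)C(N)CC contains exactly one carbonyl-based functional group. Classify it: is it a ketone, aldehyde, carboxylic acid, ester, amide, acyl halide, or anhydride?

acyl halide

The carbonyl is in the BrCO segment: –C(=O)Br: carbonyl C bonded to C and to a halogen → acyl halide (not alkyl halide).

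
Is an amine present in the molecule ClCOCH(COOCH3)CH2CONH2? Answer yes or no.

no

Taking each segment in turn:
  ClCO: –C(=O)Cl: carbonyl C bonded to C and to a halogen → acyl halide (not alkyl halide).
  CH(COOCH3): pendant –COOCH3: carbonyl C bonded to C and –OCH3 → ester.
  CONH2: –C(=O)NH2: carbonyl C bonded to C and to N → amide (the N is not a separate amine).
In CONH2, the nitrogen is bonded directly to a carbonyl carbon, making it part of an amide, not a free amine.
The groups actually present are: acyl halide, amide, ester.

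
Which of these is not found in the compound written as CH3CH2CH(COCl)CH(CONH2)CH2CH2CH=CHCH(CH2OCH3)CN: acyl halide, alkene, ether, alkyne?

acyl halide: present (CH(COCl) — pendant –C(=O)X: carbonyl C bonded to C and halogen → acyl halide).
ether: present (CH(CH2OCH3) — pendant –CH2OCH3: C–O–C linkage → ether).
alkene: present (CH=CH — C=C double bond → alkene).
alkyne: absent. In CN, the triple bond is C≡N, not C≡C, so it is a nitrile.

alkyne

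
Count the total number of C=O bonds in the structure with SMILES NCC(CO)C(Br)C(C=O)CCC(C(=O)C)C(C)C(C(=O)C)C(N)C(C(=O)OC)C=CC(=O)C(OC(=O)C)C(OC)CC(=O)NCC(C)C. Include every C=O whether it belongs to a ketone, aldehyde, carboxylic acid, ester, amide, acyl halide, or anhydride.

7

CH(CHO): aldehyde, 1 C=O (running total 1).
CH(COCH3): ketone, 1 C=O (running total 2).
CH(COCH3): ketone, 1 C=O (running total 3).
CH(COOCH3): ester, 1 C=O (running total 4).
CO: ketone, 1 C=O (running total 5).
CH(OCOCH3): ester, 1 C=O (running total 6).
CH2CONHCH2: amide, 1 C=O (running total 7).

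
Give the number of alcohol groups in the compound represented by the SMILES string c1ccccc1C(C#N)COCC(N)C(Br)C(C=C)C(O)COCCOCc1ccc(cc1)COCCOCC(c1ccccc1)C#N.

1

C6H5– phenyl ring → arene.
pendant –C≡N: nitrile.
C–O–C with sp³ carbons on both sides and no adjacent C=O → ether.
–NH2 on an sp³ carbon with no adjacent C=O → amine.
halogen on an sp³ carbon → alkyl halide.
pendant –CH=CH2: C=C double bond → alkene.
–OH on an sp³ carbon → alcohol (secondary).
C–O–C with sp³ carbons on both sides and no adjacent C=O → ether.
C–O–C with sp³ carbons on both sides and no adjacent C=O → ether.
para-disubstituted benzene ring → arene.
C–O–C with sp³ carbons on both sides and no adjacent C=O → ether.
C–O–C with sp³ carbons on both sides and no adjacent C=O → ether.
pendant –C6H5: benzene ring → arene.
–C≡N: carbon triple-bonded to nitrogen → nitrile.
Alcohol appears at: CH(OH) → 1.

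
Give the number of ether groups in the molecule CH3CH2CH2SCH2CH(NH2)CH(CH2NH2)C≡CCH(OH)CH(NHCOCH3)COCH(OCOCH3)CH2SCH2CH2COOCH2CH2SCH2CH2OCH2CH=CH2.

1

Taking each segment in turn:
  CH2SCH2: C–S–C linkage → sulfide (thioether).
  CH(NH2): –NH2 on an sp³ carbon with no adjacent C=O → amine.
  CH(CH2NH2): pendant –CH2NH2: N on sp³ C, no adjacent C=O → amine.
  C≡C: C≡C triple bond → alkyne.
  CH(OH): –OH on an sp³ carbon → alcohol (secondary).
  CH(NHCOCH3): pendant –NHC(=O)CH3: N bonded to a carbonyl → amide (not amine).
  CO: –C(=O)– with carbon on both sides → ketone.
  CH(OCOCH3): pendant –OC(=O)CH3: an acyloxy group → ester.
  CH2SCH2: C–S–C linkage → sulfide (thioether).
  CH2COOCH2: –C(=O)–O–C with C on the carbonyl side → ester.
  CH2SCH2: C–S–C linkage → sulfide (thioether).
  CH2OCH2: C–O–C with sp³ carbons on both sides and no adjacent C=O → ether.
  CH=CH2: C=C double bond → alkene.
Ether appears at: CH2OCH2 → 1.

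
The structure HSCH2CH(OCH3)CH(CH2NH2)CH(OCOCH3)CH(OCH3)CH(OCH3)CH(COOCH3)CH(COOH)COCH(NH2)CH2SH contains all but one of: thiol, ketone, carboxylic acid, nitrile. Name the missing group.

ketone: present (CO — –C(=O)– with carbon on both sides → ketone).
carboxylic acid: present (CH(COOH) — pendant –COOH: carbonyl C bonded to C and –OH → carboxylic acid).
thiol: present (HSCH2 — –SH on an sp³ carbon → thiol).
nitrile: no segment matches this pattern.

nitrile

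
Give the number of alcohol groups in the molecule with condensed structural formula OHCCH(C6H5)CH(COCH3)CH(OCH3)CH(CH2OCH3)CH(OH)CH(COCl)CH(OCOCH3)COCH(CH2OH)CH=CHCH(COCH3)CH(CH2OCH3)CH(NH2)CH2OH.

3

Reading the structure from left to right:
  OHC: terminal –CHO: carbonyl C bonded to H and C → aldehyde.
  CH(C6H5): pendant –C6H5: benzene ring → arene.
  CH(COCH3): pendant –COCH3: carbonyl C bonded to two carbons → ketone.
  CH(OCH3): pendant –OCH3: C–O–C with sp³ C, no adjacent C=O → ether.
  CH(CH2OCH3): pendant –CH2OCH3: C–O–C linkage → ether.
  CH(OH): –OH on an sp³ carbon → alcohol (secondary).
  CH(COCl): pendant –C(=O)X: carbonyl C bonded to C and halogen → acyl halide.
  CH(OCOCH3): pendant –OC(=O)CH3: an acyloxy group → ester.
  CO: –C(=O)– with carbon on both sides → ketone.
  CH(CH2OH): pendant –CH2OH on an sp³ backbone C → alcohol.
  CH=CH: C=C double bond → alkene.
  CH(COCH3): pendant –COCH3: carbonyl C bonded to two carbons → ketone.
  CH(CH2OCH3): pendant –CH2OCH3: C–O–C linkage → ether.
  CH(NH2): –NH2 on an sp³ carbon with no adjacent C=O → amine.
  CH2OH: –OH on an sp³ carbon → alcohol.
Alcohol appears at: CH(OH), CH(CH2OH), CH2OH → 3.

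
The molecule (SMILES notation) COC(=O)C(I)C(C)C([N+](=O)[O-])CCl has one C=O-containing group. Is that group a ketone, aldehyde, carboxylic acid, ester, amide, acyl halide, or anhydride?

ester

The carbonyl is in the CH3OOC segment: CH3O–C(=O)–: carbonyl C bonded to C and to –OCH3 → ester (not ketone + ether).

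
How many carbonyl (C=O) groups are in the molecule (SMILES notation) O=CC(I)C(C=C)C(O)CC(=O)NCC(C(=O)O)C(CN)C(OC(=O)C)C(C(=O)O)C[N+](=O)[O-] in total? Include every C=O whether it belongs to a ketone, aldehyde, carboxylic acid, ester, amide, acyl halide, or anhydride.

5

OHC: aldehyde, 1 C=O (running total 1).
CH2CONHCH2: amide, 1 C=O (running total 2).
CH(COOH): carboxylic acid, 1 C=O (running total 3).
CH(OCOCH3): ester, 1 C=O (running total 4).
CH(COOH): carboxylic acid, 1 C=O (running total 5).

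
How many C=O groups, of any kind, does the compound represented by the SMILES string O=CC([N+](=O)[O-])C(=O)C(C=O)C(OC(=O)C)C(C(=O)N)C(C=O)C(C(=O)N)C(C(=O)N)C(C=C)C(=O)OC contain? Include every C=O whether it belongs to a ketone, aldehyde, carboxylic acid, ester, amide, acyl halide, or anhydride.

OHC: aldehyde, 1 C=O (running total 1).
CO: ketone, 1 C=O (running total 2).
CH(CHO): aldehyde, 1 C=O (running total 3).
CH(OCOCH3): ester, 1 C=O (running total 4).
CH(CONH2): amide, 1 C=O (running total 5).
CH(CHO): aldehyde, 1 C=O (running total 6).
CH(CONH2): amide, 1 C=O (running total 7).
CH(CONH2): amide, 1 C=O (running total 8).
COOCH3: ester, 1 C=O (running total 9).

9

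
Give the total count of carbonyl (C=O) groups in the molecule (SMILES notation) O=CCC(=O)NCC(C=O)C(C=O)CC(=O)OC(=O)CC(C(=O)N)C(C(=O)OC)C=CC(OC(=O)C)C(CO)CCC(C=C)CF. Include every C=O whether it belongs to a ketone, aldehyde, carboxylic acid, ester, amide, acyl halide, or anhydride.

9

OHC: aldehyde, 1 C=O (running total 1).
CH2CONHCH2: amide, 1 C=O (running total 2).
CH(CHO): aldehyde, 1 C=O (running total 3).
CH(CHO): aldehyde, 1 C=O (running total 4).
CH2CO-O-COCH2: anhydride, 2 C=O (running total 6).
CH(CONH2): amide, 1 C=O (running total 7).
CH(COOCH3): ester, 1 C=O (running total 8).
CH(OCOCH3): ester, 1 C=O (running total 9).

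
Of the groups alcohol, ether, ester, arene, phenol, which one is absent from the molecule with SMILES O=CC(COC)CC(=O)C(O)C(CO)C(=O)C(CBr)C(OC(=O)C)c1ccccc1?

phenol

ether: present (CH(CH2OCH3) — pendant –CH2OCH3: C–O–C linkage → ether).
alcohol: present (CH(OH) — –OH on an sp³ carbon → alcohol (secondary)).
ester: present (CH(OCOCH3) — pendant –OC(=O)CH3: an acyloxy group → ester).
arene: present (C6H5 — –C6H5 phenyl ring → arene).
phenol: absent. In each of CH(OH) and CH(CH2OH), the –OH is on an sp³ carbon, not on an aromatic ring, so it is an alcohol.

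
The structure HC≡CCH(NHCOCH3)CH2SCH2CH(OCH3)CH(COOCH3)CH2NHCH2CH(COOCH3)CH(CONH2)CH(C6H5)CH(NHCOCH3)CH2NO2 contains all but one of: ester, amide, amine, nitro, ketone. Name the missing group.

ketone

ester: present (CH(COOCH3) — pendant –COOCH3: carbonyl C bonded to C and –OCH3 → ester).
amide: present (CH(NHCOCH3) — pendant –NHC(=O)CH3: N bonded to a carbonyl → amide (not amine)).
nitro: present (CH2NO2 — –NO2 on carbon → nitro group).
amine: present (CH2NHCH2 — C–N–C with sp³ carbons and no adjacent C=O → amine (secondary)).
ketone: absent. In CH(COOCH3), the C=O is bonded to an –O–C group, which defines an ester, not a ketone. In each of CH(NHCOCH3) and CH(CONH2), the C=O is bonded to nitrogen, which defines an amide, not a ketone.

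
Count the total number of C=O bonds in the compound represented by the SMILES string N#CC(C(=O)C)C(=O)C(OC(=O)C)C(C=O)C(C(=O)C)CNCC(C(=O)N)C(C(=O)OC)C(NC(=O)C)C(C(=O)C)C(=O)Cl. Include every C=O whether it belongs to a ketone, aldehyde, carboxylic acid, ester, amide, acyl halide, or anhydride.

CH(COCH3): ketone, 1 C=O (running total 1).
CO: ketone, 1 C=O (running total 2).
CH(OCOCH3): ester, 1 C=O (running total 3).
CH(CHO): aldehyde, 1 C=O (running total 4).
CH(COCH3): ketone, 1 C=O (running total 5).
CH(CONH2): amide, 1 C=O (running total 6).
CH(COOCH3): ester, 1 C=O (running total 7).
CH(NHCOCH3): amide, 1 C=O (running total 8).
CH(COCH3): ketone, 1 C=O (running total 9).
COCl: acyl halide, 1 C=O (running total 10).

10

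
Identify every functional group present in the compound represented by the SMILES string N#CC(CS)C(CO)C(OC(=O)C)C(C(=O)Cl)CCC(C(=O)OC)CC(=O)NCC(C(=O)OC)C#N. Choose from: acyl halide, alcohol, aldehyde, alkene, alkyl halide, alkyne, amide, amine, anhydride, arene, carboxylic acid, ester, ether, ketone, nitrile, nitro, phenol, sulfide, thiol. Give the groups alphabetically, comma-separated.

acyl halide, alcohol, amide, ester, nitrile, thiol

N≡C–: carbon triple-bonded to nitrogen → nitrile.
pendant –CH2SH → thiol.
pendant –CH2OH on an sp³ backbone C → alcohol.
pendant –OC(=O)CH3: an acyloxy group → ester.
pendant –C(=O)X: carbonyl C bonded to C and halogen → acyl halide.
pendant –COOCH3: carbonyl C bonded to C and –OCH3 → ester.
–C(=O)–N– linkage → amide (the N is not an amine).
pendant –COOCH3: carbonyl C bonded to C and –OCH3 → ester.
–C≡N: carbon triple-bonded to nitrogen → nitrile.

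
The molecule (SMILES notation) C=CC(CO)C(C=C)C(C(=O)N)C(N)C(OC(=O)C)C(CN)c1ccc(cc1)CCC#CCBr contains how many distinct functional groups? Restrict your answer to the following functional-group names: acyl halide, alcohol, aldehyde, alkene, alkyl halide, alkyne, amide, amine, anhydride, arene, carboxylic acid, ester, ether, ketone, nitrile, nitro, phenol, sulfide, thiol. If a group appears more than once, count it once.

Reading the structure from left to right:
  CH2=CH: C=C double bond → alkene.
  CH(CH2OH): pendant –CH2OH on an sp³ backbone C → alcohol.
  CH(CH=CH2): pendant –CH=CH2: C=C double bond → alkene.
  CH(CONH2): pendant –CONH2: carbonyl C bonded to C and N → amide.
  CH(NH2): –NH2 on an sp³ carbon with no adjacent C=O → amine.
  CH(OCOCH3): pendant –OC(=O)CH3: an acyloxy group → ester.
  CH(CH2NH2): pendant –CH2NH2: N on sp³ C, no adjacent C=O → amine.
  C6H4: para-disubstituted benzene ring → arene.
  C≡C: C≡C triple bond → alkyne.
  CH2Br: halogen on an sp³ carbon → alkyl halide.
Distinct types present: alcohol, alkene, alkyl halide, alkyne, amide, amine, arene, ester.

8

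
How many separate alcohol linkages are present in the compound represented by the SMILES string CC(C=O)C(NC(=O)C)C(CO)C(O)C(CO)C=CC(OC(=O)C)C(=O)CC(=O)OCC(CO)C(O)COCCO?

Reading the structure from left to right:
  CH(CHO): pendant –CHO: carbonyl C bonded to C and H → aldehyde.
  CH(NHCOCH3): pendant –NHC(=O)CH3: N bonded to a carbonyl → amide (not amine).
  CH(CH2OH): pendant –CH2OH on an sp³ backbone C → alcohol.
  CH(OH): –OH on an sp³ carbon → alcohol (secondary).
  CH(CH2OH): pendant –CH2OH on an sp³ backbone C → alcohol.
  CH=CH: C=C double bond → alkene.
  CH(OCOCH3): pendant –OC(=O)CH3: an acyloxy group → ester.
  CO: –C(=O)– with carbon on both sides → ketone.
  CH2COOCH2: –C(=O)–O–C with C on the carbonyl side → ester.
  CH(CH2OH): pendant –CH2OH on an sp³ backbone C → alcohol.
  CH(OH): –OH on an sp³ carbon → alcohol (secondary).
  CH2OCH2: C–O–C with sp³ carbons on both sides and no adjacent C=O → ether.
  CH2OH: –OH on an sp³ carbon → alcohol.
Alcohol appears at: CH(CH2OH), CH(OH), CH(CH2OH), CH(CH2OH), CH(OH), CH2OH → 6.

6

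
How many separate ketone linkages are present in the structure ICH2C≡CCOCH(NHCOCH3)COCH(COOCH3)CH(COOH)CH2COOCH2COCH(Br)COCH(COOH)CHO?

Working along the chain:
  ICH2: halogen on an sp³ carbon → alkyl halide.
  C≡C: C≡C triple bond → alkyne.
  CO: –C(=O)– with carbon on both sides → ketone.
  CH(NHCOCH3): pendant –NHC(=O)CH3: N bonded to a carbonyl → amide (not amine).
  CO: –C(=O)– with carbon on both sides → ketone.
  CH(COOCH3): pendant –COOCH3: carbonyl C bonded to C and –OCH3 → ester.
  CH(COOH): pendant –COOH: carbonyl C bonded to C and –OH → carboxylic acid.
  CH2COOCH2: –C(=O)–O–C with C on the carbonyl side → ester.
  CO: –C(=O)– with carbon on both sides → ketone.
  CH(Br): halogen on an sp³ carbon → alkyl halide.
  CO: –C(=O)– with carbon on both sides → ketone.
  CH(COOH): pendant –COOH: carbonyl C bonded to C and –OH → carboxylic acid.
  CHO: terminal –CHO: carbonyl C bonded to H and C → aldehyde.
Ketone appears at: CO, CO, CO, CO → 4.

4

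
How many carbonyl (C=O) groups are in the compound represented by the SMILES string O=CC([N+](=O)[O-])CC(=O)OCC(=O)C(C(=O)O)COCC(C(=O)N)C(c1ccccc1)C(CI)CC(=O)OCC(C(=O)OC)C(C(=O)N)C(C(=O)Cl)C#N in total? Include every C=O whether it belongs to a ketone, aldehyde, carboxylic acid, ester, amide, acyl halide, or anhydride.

OHC: aldehyde, 1 C=O (running total 1).
CH2COOCH2: ester, 1 C=O (running total 2).
CO: ketone, 1 C=O (running total 3).
CH(COOH): carboxylic acid, 1 C=O (running total 4).
CH(CONH2): amide, 1 C=O (running total 5).
CH2COOCH2: ester, 1 C=O (running total 6).
CH(COOCH3): ester, 1 C=O (running total 7).
CH(CONH2): amide, 1 C=O (running total 8).
CH(COCl): acyl halide, 1 C=O (running total 9).

9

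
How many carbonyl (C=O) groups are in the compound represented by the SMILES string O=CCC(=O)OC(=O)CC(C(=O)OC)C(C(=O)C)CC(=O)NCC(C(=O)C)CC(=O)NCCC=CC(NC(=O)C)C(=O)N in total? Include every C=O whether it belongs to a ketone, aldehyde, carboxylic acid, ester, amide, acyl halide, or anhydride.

OHC: aldehyde, 1 C=O (running total 1).
CH2CO-O-COCH2: anhydride, 2 C=O (running total 3).
CH(COOCH3): ester, 1 C=O (running total 4).
CH(COCH3): ketone, 1 C=O (running total 5).
CH2CONHCH2: amide, 1 C=O (running total 6).
CH(COCH3): ketone, 1 C=O (running total 7).
CH2CONHCH2: amide, 1 C=O (running total 8).
CH(NHCOCH3): amide, 1 C=O (running total 9).
CONH2: amide, 1 C=O (running total 10).

10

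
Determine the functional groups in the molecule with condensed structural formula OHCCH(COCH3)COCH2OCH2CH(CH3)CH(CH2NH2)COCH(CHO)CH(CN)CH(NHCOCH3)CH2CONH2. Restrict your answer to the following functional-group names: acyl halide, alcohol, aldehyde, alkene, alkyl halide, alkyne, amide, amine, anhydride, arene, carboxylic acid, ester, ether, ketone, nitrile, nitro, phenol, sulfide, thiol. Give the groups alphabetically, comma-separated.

Working along the chain:
  OHC: terminal –CHO: carbonyl C bonded to H and C → aldehyde.
  CH(COCH3): pendant –COCH3: carbonyl C bonded to two carbons → ketone.
  CO: –C(=O)– with carbon on both sides → ketone.
  CH2OCH2: C–O–C with sp³ carbons on both sides and no adjacent C=O → ether.
  CH(CH2NH2): pendant –CH2NH2: N on sp³ C, no adjacent C=O → amine.
  CO: –C(=O)– with carbon on both sides → ketone.
  CH(CHO): pendant –CHO: carbonyl C bonded to C and H → aldehyde.
  CH(CN): pendant –C≡N: nitrile.
  CH(NHCOCH3): pendant –NHC(=O)CH3: N bonded to a carbonyl → amide (not amine).
  CONH2: –C(=O)NH2: carbonyl C bonded to C and to N → amide (the N is not a separate amine).

aldehyde, amide, amine, ether, ketone, nitrile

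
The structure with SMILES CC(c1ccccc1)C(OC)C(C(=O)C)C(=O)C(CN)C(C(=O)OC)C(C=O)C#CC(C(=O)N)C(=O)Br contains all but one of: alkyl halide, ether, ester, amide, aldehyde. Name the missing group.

alkyl halide

aldehyde: present (CH(CHO) — pendant –CHO: carbonyl C bonded to C and H → aldehyde).
ether: present (CH(OCH3) — pendant –OCH3: C–O–C with sp³ C, no adjacent C=O → ether).
amide: present (CH(CONH2) — pendant –CONH2: carbonyl C bonded to C and N → amide).
ester: present (CH(COOCH3) — pendant –COOCH3: carbonyl C bonded to C and –OCH3 → ester).
alkyl halide: absent. In COBr, the halogen is on a carbonyl carbon, which makes it an acyl halide, not an alkyl halide.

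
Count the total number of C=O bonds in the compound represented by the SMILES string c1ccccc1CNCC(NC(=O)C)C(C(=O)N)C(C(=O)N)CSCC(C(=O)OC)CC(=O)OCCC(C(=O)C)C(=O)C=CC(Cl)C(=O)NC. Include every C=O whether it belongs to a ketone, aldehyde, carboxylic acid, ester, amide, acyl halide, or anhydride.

CH(NHCOCH3): amide, 1 C=O (running total 1).
CH(CONH2): amide, 1 C=O (running total 2).
CH(CONH2): amide, 1 C=O (running total 3).
CH(COOCH3): ester, 1 C=O (running total 4).
CH2COOCH2: ester, 1 C=O (running total 5).
CH(COCH3): ketone, 1 C=O (running total 6).
CO: ketone, 1 C=O (running total 7).
CONHCH3: amide, 1 C=O (running total 8).

8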